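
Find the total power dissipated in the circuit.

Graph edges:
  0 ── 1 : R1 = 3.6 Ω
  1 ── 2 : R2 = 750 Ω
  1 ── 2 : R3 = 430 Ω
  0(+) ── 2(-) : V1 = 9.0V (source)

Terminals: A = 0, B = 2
Nodal analysis, taking node 2 as the 0 V reference.
Source V1 fixes V_0 = 9 V.
KCL at each unknown node (sum of currents leaving = 0; resistances in Ω):
  Node 1: (V_1 - 9)/3.6 + (V_1 - 0)/750 + (V_1 - 0)/430 = 0
Collecting terms: 0.2814 × V_1 = 2.5  =>  V_1 = 8.883 V
Power in each resistor, P = (ΔV)²/R:
  P_R1 = (9 - 8.883)²/3.6 = 0.003803 W
  P_R2 = (8.883 - 0)²/750 = 0.1052 W
  P_R3 = (8.883 - 0)²/430 = 0.1835 W
P_total = P_R1 + P_R2 + P_R3 = 0.2925 W

Final answer: 0.2925 W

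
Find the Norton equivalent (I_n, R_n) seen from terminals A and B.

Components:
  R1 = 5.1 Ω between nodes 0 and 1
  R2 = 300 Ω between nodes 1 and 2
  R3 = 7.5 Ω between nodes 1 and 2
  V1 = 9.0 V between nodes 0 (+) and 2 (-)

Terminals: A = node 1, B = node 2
Find the Thévenin equivalent first; then I_n = V_th/R_th and R_n = R_th.
Step 1 — V_th is the open-circuit voltage V_A - V_B (nothing connected across the terminals).
Nodal analysis, taking node 2 as the 0 V reference.
Source V1 fixes V_0 = 9 V.
KCL at each unknown node (sum of currents leaving = 0; resistances in Ω):
  Node 1: (V_1 - 9)/5.1 + (V_1 - 0)/300 + (V_1 - 0)/7.5 = 0
Collecting terms: 0.3327 × V_1 = 1.765  =>  V_1 = 5.303 V
V_th = V_1 - V_2 = 5.303 - 0 = 5.303 V
Step 2 — R_th: zero the source — replace V1 by a short circuit (node 2 merges into node 0) — and find the resistance seen between A (node 1) and B (node 0).
Reduce the network between node 1 (A) and node 0 (B) by series/parallel combination:
  Rp1 = R1 ‖ R2 ‖ R3 (parallel, all between nodes 0 and 1) = 1/(1/5.1 + 1/300 + 1/7.5) = 3.005 Ω
R_th = 3.005 Ω
I_n = V_th/R_th = 5.303/3.005 = 1.765 A, and R_n = R_th = 3.005 Ω

Final answer: I_n = 1.765 A, R_n = 3.005 Ω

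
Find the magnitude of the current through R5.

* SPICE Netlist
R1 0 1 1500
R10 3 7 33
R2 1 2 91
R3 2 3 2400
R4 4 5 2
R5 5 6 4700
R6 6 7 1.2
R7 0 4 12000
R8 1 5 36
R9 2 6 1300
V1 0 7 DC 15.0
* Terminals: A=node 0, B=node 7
Nodal analysis, taking node 7 as the 0 V reference.
Source V1 fixes V_0 = 15 V.
KCL at each unknown node (sum of currents leaving = 0; resistances in Ω):
  Node 1: (V_1 - 15)/1500 + (V_1 - V_2)/91 + (V_1 - V_5)/36 = 0
  Node 2: (V_2 - V_1)/91 + (V_2 - V_3)/2400 + (V_2 - V_6)/1300 = 0
  Node 3: (V_3 - V_2)/2400 + (V_3 - 0)/33 = 0
  Node 4: (V_4 - V_5)/2 + (V_4 - 15)/12000 = 0
  Node 5: (V_5 - V_4)/2 + (V_5 - V_6)/4700 + (V_5 - V_1)/36 = 0
  Node 6: (V_6 - V_5)/4700 + (V_6 - 0)/1.2 + (V_6 - V_2)/1300 = 0
Collecting terms (coefficients in siemens):
  0.03943·V_1 - 0.01099·V_2 - 0.02778·V_5 = 0.01
  0.01217·V_2 - 0.01099·V_1 - 0.0004167·V_3 - 0.0007692·V_6 = 0
  0.03072·V_3 - 0.0004167·V_2 = 0
  0.5001·V_4 - 0.5·V_5 = 0.00125
  0.528·V_5 - 0.02778·V_1 - 0.5·V_4 - 0.0002128·V_6 = 0
  0.8343·V_6 - 0.0007692·V_2 - 0.0002128·V_5 = 0
Solving these 6 simultaneous equations (Gaussian elimination) gives:
  V_1 = 5.551 V, V_2 = 5.013 V, V_3 = 0.06799 V, V_4 = 5.538 V
  V_5 = 5.537 V, V_6 = 0.006033 V
I_R5 = (V_5 - V_6)/R5 = (5.537 - 0.006033)/4700 = 0.001177 A
|I_R5| = 0.001177 A

Final answer: |I_R5| = 0.001177 A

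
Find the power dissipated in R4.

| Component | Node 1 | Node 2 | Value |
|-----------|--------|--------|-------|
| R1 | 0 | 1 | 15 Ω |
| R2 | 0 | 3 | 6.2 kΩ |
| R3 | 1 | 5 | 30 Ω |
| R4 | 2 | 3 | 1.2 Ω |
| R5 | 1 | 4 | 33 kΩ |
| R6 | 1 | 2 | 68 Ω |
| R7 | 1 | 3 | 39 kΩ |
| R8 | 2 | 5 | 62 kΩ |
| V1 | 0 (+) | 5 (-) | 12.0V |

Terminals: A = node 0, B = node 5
Nodal analysis, taking node 5 as the 0 V reference.
Source V1 fixes V_0 = 12 V.
KCL at each unknown node (sum of currents leaving = 0; resistances in Ω):
  Node 1: (V_1 - 12)/15 + (V_1 - 0)/30 + (V_1 - V_4)/33000 + (V_1 - V_2)/68 + (V_1 - V_3)/39000 = 0
  Node 2: (V_2 - V_3)/1.2 + (V_2 - V_1)/68 + (V_2 - 0)/62000 = 0
  Node 3: (V_3 - 12)/6200 + (V_3 - V_2)/1.2 + (V_3 - V_1)/39000 = 0
  Node 4: (V_4 - V_1)/33000 = 0
Collecting terms (coefficients in siemens):
  0.1148·V_1 - 0.01471·V_2 - 0.00002564·V_3 - 0.0000303·V_4 = 0.8
  0.8481·V_2 - 0.01471·V_1 - 0.8333·V_3 = 0
  0.8335·V_3 - 0.00002564·V_1 - 0.8333·V_2 = 0.001935
  0.0000303·V_4 - 0.0000303·V_1 = 0
Solving these 4 simultaneous equations (Gaussian elimination) gives:
  V_1 = 8.005 V, V_2 = 8.04 V, V_3 = 8.04 V, V_4 = 8.005 V
I_R4 = (V_2 - V_3)/R4 = (8.04 - 8.04)/1.2 = -0.0006377 A
P_R4 = I_R4² × R4 = (-0.0006377)² × 1.2 = 0.0000004881 W

Final answer: 4.881e-07 W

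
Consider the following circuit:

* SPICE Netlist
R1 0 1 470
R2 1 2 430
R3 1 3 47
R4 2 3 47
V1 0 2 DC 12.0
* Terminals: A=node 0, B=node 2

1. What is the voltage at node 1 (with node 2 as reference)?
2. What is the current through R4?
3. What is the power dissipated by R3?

Nodal analysis, taking node 2 as the 0 V reference.
Source V1 fixes V_0 = 12 V.
KCL at each unknown node (sum of currents leaving = 0; resistances in Ω):
  Node 1: (V_1 - 12)/470 + (V_1 - 0)/430 + (V_1 - V_3)/47 = 0
  Node 3: (V_3 - V_1)/47 + (V_3 - 0)/47 = 0
Collecting terms (coefficients in siemens):
  0.02573·V_1 - 0.02128·V_3 = 0.02553
  0.04255·V_3 - 0.02128·V_1 = 0
Determinant D = (0.02573)(0.04255) - (-0.02128)(-0.02128) = 0.0006422
V_1 = [(0.02553)(0.04255) - (-0.02128)(0)]/D = 1.692 V
V_3 = [(0.02573)(0) - (0.02553)(-0.02128)]/D = 0.8459 V
Part 1:
  Read off the nodal solution: V_1 = 1.692 V
Part 2:
  I_R4 = (V_2 - V_3)/R4 = (0 - 0.8459)/47 = -0.018 A
  Magnitude: I_R4 = 0.018 A
Part 3:
  I_R3 = (V_1 - V_3)/R3 = (1.692 - 0.8459)/47 = 0.018 A
  P_R3 = I_R3² × R3 = (0.018)² × 47 = 0.01522 W

Final answers:
1. V_1 = 1.692 V
2. I_R4 = 0.018 A
3. P_R3 = 0.01522 W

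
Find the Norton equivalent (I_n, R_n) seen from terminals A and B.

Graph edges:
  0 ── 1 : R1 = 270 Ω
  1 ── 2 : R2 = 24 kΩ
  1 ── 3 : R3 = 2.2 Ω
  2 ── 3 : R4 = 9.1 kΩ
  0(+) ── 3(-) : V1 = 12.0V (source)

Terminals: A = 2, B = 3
Find the Thévenin equivalent first; then I_n = V_th/R_th and R_n = R_th.
Step 1 — V_th is the open-circuit voltage V_A - V_B (nothing connected across the terminals).
Nodal analysis, taking node 3 as the 0 V reference.
Source V1 fixes V_0 = 12 V.
KCL at each unknown node (sum of currents leaving = 0; resistances in Ω):
  Node 1: (V_1 - 12)/270 + (V_1 - V_2)/24000 + (V_1 - 0)/2.2 = 0
  Node 2: (V_2 - V_1)/24000 + (V_2 - 0)/9100 = 0
Collecting terms (coefficients in siemens):
  0.4583·V_1 - 0.00004167·V_2 = 0.04444
  0.0001516·V_2 - 0.00004167·V_1 = 0
Determinant D = (0.4583)(0.0001516) - (-0.00004167)(-0.00004167) = 0.00006946
V_1 = [(0.04444)(0.0001516) - (-0.00004167)(0)]/D = 0.09698 V
V_2 = [(0.4583)(0) - (0.04444)(-0.00004167)]/D = 0.02666 V
V_th = V_2 - V_3 = 0.02666 - 0 = 0.02666 V
Step 2 — R_th: zero the source — replace V1 by a short circuit (node 3 merges into node 0) — and find the resistance seen between A (node 2) and B (node 0).
Reduce the network between node 2 (A) and node 0 (B) by series/parallel combination:
  Rp1 = R1 ‖ R3 (parallel, both between nodes 0 and 1) = 1/(1/270 + 1/2.2) = 2.182 Ω
  Rs1 = R2 + Rp1 (series, joined only at node 1) = 24000 + 2.182 = 24000 Ω
  Rp2 = R4 ‖ Rs1 (parallel, both between nodes 0 and 2) = 1/(1/9100 + 1/24000) = 6598 Ω
R_th = 6.598 kΩ
I_n = V_th/R_th = 0.02666/6598 = 0.000004041 A, and R_n = R_th = 6.598 kΩ

Final answer: I_n = 4.041e-06 A, R_n = 6.598 kΩ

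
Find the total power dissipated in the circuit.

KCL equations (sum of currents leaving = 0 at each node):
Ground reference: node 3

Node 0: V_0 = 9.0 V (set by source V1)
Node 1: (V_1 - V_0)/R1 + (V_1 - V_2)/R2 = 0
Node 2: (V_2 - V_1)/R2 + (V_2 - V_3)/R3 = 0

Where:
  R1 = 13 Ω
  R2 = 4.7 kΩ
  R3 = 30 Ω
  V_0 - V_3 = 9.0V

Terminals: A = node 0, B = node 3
Nodal analysis, taking node 3 as the 0 V reference.
Source V1 fixes V_0 = 9 V.
KCL at each unknown node (sum of currents leaving = 0; resistances in Ω):
  Node 1: (V_1 - 9)/13 + (V_1 - V_2)/4700 = 0
  Node 2: (V_2 - V_1)/4700 + (V_2 - 0)/30 = 0
Collecting terms (coefficients in siemens):
  0.07714·V_1 - 0.0002128·V_2 = 0.6923
  0.03355·V_2 - 0.0002128·V_1 = 0
Determinant D = (0.07714)(0.03355) - (-0.0002128)(-0.0002128) = 0.002588
V_1 = [(0.6923)(0.03355) - (-0.0002128)(0)]/D = 8.975 V
V_2 = [(0.07714)(0) - (0.6923)(-0.0002128)]/D = 0.05693 V
Power in each resistor, P = (ΔV)²/R:
  P_R1 = (9 - 8.975)²/13 = 0.00004681 W
  P_R2 = (8.975 - 0.05693)²/4700 = 0.01692 W
  P_R3 = (0.05693 - 0)²/30 = 0.000108 W
P_total = P_R1 + P_R2 + P_R3 = 0.01708 W

Final answer: 0.01708 W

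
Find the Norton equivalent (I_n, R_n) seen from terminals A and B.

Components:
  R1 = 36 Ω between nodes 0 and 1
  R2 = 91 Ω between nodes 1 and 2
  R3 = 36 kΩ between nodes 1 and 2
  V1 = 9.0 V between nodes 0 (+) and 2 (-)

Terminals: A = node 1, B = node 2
Find the Thévenin equivalent first; then I_n = V_th/R_th and R_n = R_th.
Step 1 — V_th is the open-circuit voltage V_A - V_B (nothing connected across the terminals).
Nodal analysis, taking node 2 as the 0 V reference.
Source V1 fixes V_0 = 9 V.
KCL at each unknown node (sum of currents leaving = 0; resistances in Ω):
  Node 1: (V_1 - 9)/36 + (V_1 - 0)/91 + (V_1 - 0)/36000 = 0
Collecting terms: 0.03879 × V_1 = 0.25  =>  V_1 = 6.444 V
V_th = V_1 - V_2 = 6.444 - 0 = 6.444 V
Step 2 — R_th: zero the source — replace V1 by a short circuit (node 2 merges into node 0) — and find the resistance seen between A (node 1) and B (node 0).
Reduce the network between node 1 (A) and node 0 (B) by series/parallel combination:
  Rp1 = R1 ‖ R2 ‖ R3 (parallel, all between nodes 0 and 1) = 1/(1/36 + 1/91 + 1/36000) = 25.78 Ω
R_th = 25.78 Ω
I_n = V_th/R_th = 6.444/25.78 = 0.25 A, and R_n = R_th = 25.78 Ω

Final answer: I_n = 0.25 A, R_n = 25.78 Ω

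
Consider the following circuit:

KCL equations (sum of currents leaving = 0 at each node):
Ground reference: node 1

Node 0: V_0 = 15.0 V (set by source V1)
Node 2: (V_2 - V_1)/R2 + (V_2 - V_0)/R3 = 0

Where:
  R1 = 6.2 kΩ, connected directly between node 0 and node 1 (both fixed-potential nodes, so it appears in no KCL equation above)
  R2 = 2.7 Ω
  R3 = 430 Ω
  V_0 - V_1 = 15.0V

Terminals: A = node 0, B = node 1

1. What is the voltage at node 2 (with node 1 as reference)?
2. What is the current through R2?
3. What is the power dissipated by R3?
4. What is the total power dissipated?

Nodal analysis, taking node 1 as the 0 V reference.
Source V1 fixes V_0 = 15 V.
KCL at each unknown node (sum of currents leaving = 0; resistances in Ω):
  Node 2: (V_2 - 0)/2.7 + (V_2 - 15)/430 = 0
Collecting terms: 0.3727 × V_2 = 0.03488  =>  V_2 = 0.0936 V
Part 1:
  Read off the nodal solution: V_2 = 0.0936 V
Part 2:
  I_R2 = (V_1 - V_2)/R2 = (0 - 0.0936)/2.7 = -0.03467 A
  Magnitude: I_R2 = 0.03467 A
Part 3:
  I_R3 = (V_0 - V_2)/R3 = (15 - 0.0936)/430 = 0.03467 A
  P_R3 = I_R3² × R3 = (0.03467)² × 430 = 0.5167 W
Part 4:
  Power in each resistor, P = (ΔV)²/R:
    P_R1 = (15 - 0)²/6200 = 0.03629 W
    P_R2 = (0 - 0.0936)²/2.7 = 0.003245 W
    P_R3 = (15 - 0.0936)²/430 = 0.5167 W
  P_total = P_R1 + P_R2 + P_R3 = 0.5563 W

Final answers:
1. V_2 = 0.0936 V
2. I_R2 = 0.03467 A
3. P_R3 = 0.5167 W
4. P_total = 0.5563 W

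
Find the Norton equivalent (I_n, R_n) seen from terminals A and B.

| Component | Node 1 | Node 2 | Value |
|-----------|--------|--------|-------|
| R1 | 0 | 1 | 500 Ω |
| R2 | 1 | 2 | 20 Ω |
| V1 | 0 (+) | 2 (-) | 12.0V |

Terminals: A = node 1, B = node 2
Find the Thévenin equivalent first; then I_n = V_th/R_th and R_n = R_th.
Step 1 — V_th is the open-circuit voltage V_A - V_B (nothing connected across the terminals).
Nodal analysis, taking node 2 as the 0 V reference.
Source V1 fixes V_0 = 12 V.
KCL at each unknown node (sum of currents leaving = 0; resistances in Ω):
  Node 1: (V_1 - 12)/500 + (V_1 - 0)/20 = 0
Collecting terms: 0.052 × V_1 = 0.024  =>  V_1 = 0.4615 V
V_th = V_1 - V_2 = 0.4615 - 0 = 0.4615 V
Step 2 — R_th: zero the source — replace V1 by a short circuit (node 2 merges into node 0) — and find the resistance seen between A (node 1) and B (node 0).
Reduce the network between node 1 (A) and node 0 (B) by series/parallel combination:
  Rp1 = R1 ‖ R2 (parallel, both between nodes 0 and 1) = 1/(1/500 + 1/20) = 19.23 Ω
R_th = 19.23 Ω
I_n = V_th/R_th = 0.4615/19.23 = 0.024 A, and R_n = R_th = 19.23 Ω

Final answer: I_n = 0.024 A, R_n = 19.23 Ω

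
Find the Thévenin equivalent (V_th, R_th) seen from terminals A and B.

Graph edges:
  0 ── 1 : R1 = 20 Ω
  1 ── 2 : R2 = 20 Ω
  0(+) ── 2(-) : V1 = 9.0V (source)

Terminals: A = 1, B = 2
Step 1 — V_th is the open-circuit voltage V_A - V_B (nothing connected across the terminals).
Nodal analysis, taking node 2 as the 0 V reference.
Source V1 fixes V_0 = 9 V.
KCL at each unknown node (sum of currents leaving = 0; resistances in Ω):
  Node 1: (V_1 - 9)/20 + (V_1 - 0)/20 = 0
Collecting terms: 0.1 × V_1 = 0.45  =>  V_1 = 4.5 V
V_th = V_1 - V_2 = 4.5 - 0 = 4.5 V
Step 2 — R_th: zero the source — replace V1 by a short circuit (node 2 merges into node 0) — and find the resistance seen between A (node 1) and B (node 0).
Reduce the network between node 1 (A) and node 0 (B) by series/parallel combination:
  Rp1 = R1 ‖ R2 (parallel, both between nodes 0 and 1) = 1/(1/20 + 1/20) = 10 Ω
R_th = 10 Ω

Final answer: V_th = 4.5 V, R_th = 10 Ω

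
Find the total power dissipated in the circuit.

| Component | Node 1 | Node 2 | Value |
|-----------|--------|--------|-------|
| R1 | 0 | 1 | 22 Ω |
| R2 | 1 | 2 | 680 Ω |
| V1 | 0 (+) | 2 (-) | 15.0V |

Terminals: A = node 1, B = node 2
Nodal analysis, taking node 2 as the 0 V reference.
Source V1 fixes V_0 = 15 V.
KCL at each unknown node (sum of currents leaving = 0; resistances in Ω):
  Node 1: (V_1 - 15)/22 + (V_1 - 0)/680 = 0
Collecting terms: 0.04693 × V_1 = 0.6818  =>  V_1 = 14.53 V
Power in each resistor, P = (ΔV)²/R:
  P_R1 = (15 - 14.53)²/22 = 0.01004 W
  P_R2 = (14.53 - 0)²/680 = 0.3105 W
P_total = P_R1 + P_R2 = 0.3205 W

Final answer: 0.3205 W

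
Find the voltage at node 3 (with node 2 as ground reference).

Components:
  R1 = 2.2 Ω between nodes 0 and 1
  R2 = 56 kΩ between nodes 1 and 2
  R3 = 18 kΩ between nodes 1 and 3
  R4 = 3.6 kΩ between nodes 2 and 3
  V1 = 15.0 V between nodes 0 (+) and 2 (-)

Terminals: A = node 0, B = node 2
Nodal analysis, taking node 2 as the 0 V reference.
Source V1 fixes V_0 = 15 V.
KCL at each unknown node (sum of currents leaving = 0; resistances in Ω):
  Node 1: (V_1 - 15)/2.2 + (V_1 - 0)/56000 + (V_1 - V_3)/18000 = 0
  Node 3: (V_3 - V_1)/18000 + (V_3 - 0)/3600 = 0
Collecting terms (coefficients in siemens):
  0.4546·V_1 - 0.00005556·V_3 = 6.818
  0.0003333·V_3 - 0.00005556·V_1 = 0
Determinant D = (0.4546)(0.0003333) - (-0.00005556)(-0.00005556) = 0.0001515
V_1 = [(6.818)(0.0003333) - (-0.00005556)(0)]/D = 15 V
V_3 = [(0.4546)(0) - (6.818)(-0.00005556)]/D = 2.5 V
The requested potential is V_3 = 2.5 V.

Final answer: V_3 = 2.5 V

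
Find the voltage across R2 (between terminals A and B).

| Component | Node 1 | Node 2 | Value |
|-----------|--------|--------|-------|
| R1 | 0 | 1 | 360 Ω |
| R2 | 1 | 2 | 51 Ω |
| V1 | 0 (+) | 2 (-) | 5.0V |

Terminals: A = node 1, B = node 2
R1 and R2 are in series across V1 (node 0 → node 1 → node 2), and the output A–B is taken across R2, so this is a voltage divider.
Series current: I = V1/(R1 + R2) = 5/(360 + 51) = 5/411 = 0.01217 A
V_R2 = I × R2 = V1 × R2/(R1 + R2) = 5 × 51/411 = 0.6204 V

Final answer: 0.6204 V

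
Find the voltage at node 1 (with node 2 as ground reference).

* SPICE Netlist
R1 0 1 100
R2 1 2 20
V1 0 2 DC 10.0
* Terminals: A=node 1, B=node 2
Nodal analysis, taking node 2 as the 0 V reference.
Source V1 fixes V_0 = 10 V.
KCL at each unknown node (sum of currents leaving = 0; resistances in Ω):
  Node 1: (V_1 - 10)/100 + (V_1 - 0)/20 = 0
Collecting terms: 0.06 × V_1 = 0.1  =>  V_1 = 1.667 V
The requested potential is V_1 = 1.667 V.

Final answer: V_1 = 1.667 V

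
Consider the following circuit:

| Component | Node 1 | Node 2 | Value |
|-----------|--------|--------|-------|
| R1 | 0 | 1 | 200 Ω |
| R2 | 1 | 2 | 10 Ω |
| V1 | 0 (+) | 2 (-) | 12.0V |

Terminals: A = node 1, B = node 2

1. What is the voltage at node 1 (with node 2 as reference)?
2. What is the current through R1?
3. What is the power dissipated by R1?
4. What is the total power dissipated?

Nodal analysis, taking node 2 as the 0 V reference.
Source V1 fixes V_0 = 12 V.
KCL at each unknown node (sum of currents leaving = 0; resistances in Ω):
  Node 1: (V_1 - 12)/200 + (V_1 - 0)/10 = 0
Collecting terms: 0.105 × V_1 = 0.06  =>  V_1 = 0.5714 V
Part 1:
  Read off the nodal solution: V_1 = 0.5714 V
Part 2:
  I_R1 = (V_0 - V_1)/R1 = (12 - 0.5714)/200 = 0.05714 A
  Magnitude: I_R1 = 0.05714 A
Part 3:
  I_R1 = (V_0 - V_1)/R1 = (12 - 0.5714)/200 = 0.05714 A
  P_R1 = I_R1² × R1 = (0.05714)² × 200 = 0.6531 W
Part 4:
  Power in each resistor, P = (ΔV)²/R:
    P_R1 = (12 - 0.5714)²/200 = 0.6531 W
    P_R2 = (0.5714 - 0)²/10 = 0.03265 W
  P_total = P_R1 + P_R2 = 0.6857 W

Final answers:
1. V_1 = 0.5714 V
2. I_R1 = 0.05714 A
3. P_R1 = 0.6531 W
4. P_total = 0.6857 W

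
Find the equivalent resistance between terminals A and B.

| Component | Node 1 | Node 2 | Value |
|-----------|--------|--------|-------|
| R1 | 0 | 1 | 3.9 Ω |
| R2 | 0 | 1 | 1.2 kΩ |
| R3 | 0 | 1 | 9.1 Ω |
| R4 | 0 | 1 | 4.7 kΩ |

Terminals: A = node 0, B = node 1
Reduce the network between node 0 (A) and node 1 (B) by series/parallel combination:
  Rp1 = R1 ‖ R2 ‖ R3 ‖ R4 (parallel, all between nodes 0 and 1) = 1/(1/3.9 + 1/1200 + 1/9.1 + 1/4700) = 2.722 Ω
R_eq = 2.722 Ω

Final answer: 2.722 Ω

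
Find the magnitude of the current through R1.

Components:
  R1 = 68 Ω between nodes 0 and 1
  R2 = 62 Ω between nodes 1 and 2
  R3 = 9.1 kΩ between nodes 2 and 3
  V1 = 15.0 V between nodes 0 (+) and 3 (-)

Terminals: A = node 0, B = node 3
Nodal analysis, taking node 3 as the 0 V reference.
Source V1 fixes V_0 = 15 V.
KCL at each unknown node (sum of currents leaving = 0; resistances in Ω):
  Node 1: (V_1 - 15)/68 + (V_1 - V_2)/62 = 0
  Node 2: (V_2 - V_1)/62 + (V_2 - 0)/9100 = 0
Collecting terms (coefficients in siemens):
  0.03083·V_1 - 0.01613·V_2 = 0.2206
  0.01624·V_2 - 0.01613·V_1 = 0
Determinant D = (0.03083)(0.01624) - (-0.01613)(-0.01613) = 0.0002406
V_1 = [(0.2206)(0.01624) - (-0.01613)(0)]/D = 14.89 V
V_2 = [(0.03083)(0) - (0.2206)(-0.01613)]/D = 14.79 V
I_R1 = (V_0 - V_1)/R1 = (15 - 14.89)/68 = 0.001625 A
|I_R1| = 0.001625 A

Final answer: |I_R1| = 0.001625 A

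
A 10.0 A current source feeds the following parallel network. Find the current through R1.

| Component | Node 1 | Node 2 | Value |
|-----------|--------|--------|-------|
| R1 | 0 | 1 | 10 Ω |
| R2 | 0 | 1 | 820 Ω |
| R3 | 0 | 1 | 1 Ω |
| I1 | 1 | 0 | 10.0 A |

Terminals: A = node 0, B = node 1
All resistors sit directly between nodes 0 and 1, so they are in parallel and share one voltage V; the full source current 10 A splits among them.
1/R_par = 1/10 + 1/820 + 1/1 = 1.101 S  =>  R_par = 0.9081 Ω
V = I × R_par = 10 × 0.9081 = 9.081 V
I_R1 = V/R1 = 9.081/10 = 0.9081 A

Final answer: 0.9081 A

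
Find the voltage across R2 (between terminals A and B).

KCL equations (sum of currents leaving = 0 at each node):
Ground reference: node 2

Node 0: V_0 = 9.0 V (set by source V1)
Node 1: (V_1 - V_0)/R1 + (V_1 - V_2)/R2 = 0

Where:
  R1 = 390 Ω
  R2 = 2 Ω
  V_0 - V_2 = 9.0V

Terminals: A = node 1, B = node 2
R1 and R2 are in series across V1 (node 0 → node 1 → node 2), and the output A–B is taken across R2, so this is a voltage divider.
Series current: I = V1/(R1 + R2) = 9/(390 + 2) = 9/392 = 0.02296 A
V_R2 = I × R2 = V1 × R2/(R1 + R2) = 9 × 2/392 = 0.04592 V

Final answer: 0.04592 V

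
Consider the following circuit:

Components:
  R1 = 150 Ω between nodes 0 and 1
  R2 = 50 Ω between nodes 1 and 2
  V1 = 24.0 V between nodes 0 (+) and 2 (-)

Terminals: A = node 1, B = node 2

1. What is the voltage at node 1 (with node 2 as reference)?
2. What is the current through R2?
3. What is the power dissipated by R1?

Nodal analysis, taking node 2 as the 0 V reference.
Source V1 fixes V_0 = 24 V.
KCL at each unknown node (sum of currents leaving = 0; resistances in Ω):
  Node 1: (V_1 - 24)/150 + (V_1 - 0)/50 = 0
Collecting terms: 0.02667 × V_1 = 0.16  =>  V_1 = 6 V
Part 1:
  Read off the nodal solution: V_1 = 6 V
Part 2:
  I_R2 = (V_1 - V_2)/R2 = (6 - 0)/50 = 0.12 A
  Magnitude: I_R2 = 0.12 A
Part 3:
  I_R1 = (V_0 - V_1)/R1 = (24 - 6)/150 = 0.12 A
  P_R1 = I_R1² × R1 = (0.12)² × 150 = 2.16 W

Final answers:
1. V_1 = 6 V
2. I_R2 = 0.12 A
3. P_R1 = 2.16 W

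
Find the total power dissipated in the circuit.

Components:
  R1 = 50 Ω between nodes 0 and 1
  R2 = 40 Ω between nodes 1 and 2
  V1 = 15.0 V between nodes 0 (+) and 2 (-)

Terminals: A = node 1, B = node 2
Nodal analysis, taking node 2 as the 0 V reference.
Source V1 fixes V_0 = 15 V.
KCL at each unknown node (sum of currents leaving = 0; resistances in Ω):
  Node 1: (V_1 - 15)/50 + (V_1 - 0)/40 = 0
Collecting terms: 0.045 × V_1 = 0.3  =>  V_1 = 6.667 V
Power in each resistor, P = (ΔV)²/R:
  P_R1 = (15 - 6.667)²/50 = 1.389 W
  P_R2 = (6.667 - 0)²/40 = 1.111 W
P_total = P_R1 + P_R2 = 2.5 W

Final answer: 2.5 W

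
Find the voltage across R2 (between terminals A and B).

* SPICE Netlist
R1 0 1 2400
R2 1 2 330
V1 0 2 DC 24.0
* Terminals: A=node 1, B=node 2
R1 and R2 are in series across V1 (node 0 → node 1 → node 2), and the output A–B is taken across R2, so this is a voltage divider.
Series current: I = V1/(R1 + R2) = 24/(2400 + 330) = 24/2730 = 0.008791 A
V_R2 = I × R2 = V1 × R2/(R1 + R2) = 24 × 330/2730 = 2.901 V

Final answer: 2.901 V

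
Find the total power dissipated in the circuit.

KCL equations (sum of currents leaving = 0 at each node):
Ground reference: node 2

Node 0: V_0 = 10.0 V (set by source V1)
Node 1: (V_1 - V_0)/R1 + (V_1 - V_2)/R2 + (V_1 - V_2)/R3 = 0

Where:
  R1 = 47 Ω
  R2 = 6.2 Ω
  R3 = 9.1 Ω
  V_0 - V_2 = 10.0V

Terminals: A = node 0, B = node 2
Nodal analysis, taking node 2 as the 0 V reference.
Source V1 fixes V_0 = 10 V.
KCL at each unknown node (sum of currents leaving = 0; resistances in Ω):
  Node 1: (V_1 - 10)/47 + (V_1 - 0)/6.2 + (V_1 - 0)/9.1 = 0
Collecting terms: 0.2925 × V_1 = 0.2128  =>  V_1 = 0.7275 V
Power in each resistor, P = (ΔV)²/R:
  P_R1 = (10 - 0.7275)²/47 = 1.829 W
  P_R2 = (0.7275 - 0)²/6.2 = 0.08537 W
  P_R3 = (0.7275 - 0)²/9.1 = 0.05816 W
P_total = P_R1 + P_R2 + P_R3 = 1.973 W

Final answer: 1.973 W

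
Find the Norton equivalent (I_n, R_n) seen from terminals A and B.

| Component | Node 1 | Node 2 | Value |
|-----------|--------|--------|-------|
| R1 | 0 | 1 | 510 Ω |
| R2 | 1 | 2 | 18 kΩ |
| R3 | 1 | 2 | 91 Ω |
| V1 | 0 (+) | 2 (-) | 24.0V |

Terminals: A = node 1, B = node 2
Find the Thévenin equivalent first; then I_n = V_th/R_th and R_n = R_th.
Step 1 — V_th is the open-circuit voltage V_A - V_B (nothing connected across the terminals).
Nodal analysis, taking node 2 as the 0 V reference.
Source V1 fixes V_0 = 24 V.
KCL at each unknown node (sum of currents leaving = 0; resistances in Ω):
  Node 1: (V_1 - 24)/510 + (V_1 - 0)/18000 + (V_1 - 0)/91 = 0
Collecting terms: 0.01301 × V_1 = 0.04706  =>  V_1 = 3.618 V
V_th = V_1 - V_2 = 3.618 - 0 = 3.618 V
Step 2 — R_th: zero the source — replace V1 by a short circuit (node 2 merges into node 0) — and find the resistance seen between A (node 1) and B (node 0).
Reduce the network between node 1 (A) and node 0 (B) by series/parallel combination:
  Rp1 = R1 ‖ R2 ‖ R3 (parallel, all between nodes 0 and 1) = 1/(1/510 + 1/18000 + 1/91) = 76.89 Ω
R_th = 76.89 Ω
I_n = V_th/R_th = 3.618/76.89 = 0.04706 A, and R_n = R_th = 76.89 Ω

Final answer: I_n = 0.04706 A, R_n = 76.89 Ω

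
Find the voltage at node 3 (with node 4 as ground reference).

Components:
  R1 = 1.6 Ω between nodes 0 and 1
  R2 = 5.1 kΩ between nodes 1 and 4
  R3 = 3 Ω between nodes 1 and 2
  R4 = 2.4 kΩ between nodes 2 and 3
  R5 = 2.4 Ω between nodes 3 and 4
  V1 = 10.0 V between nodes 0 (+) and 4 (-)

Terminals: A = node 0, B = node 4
Nodal analysis, taking node 4 as the 0 V reference.
Source V1 fixes V_0 = 10 V.
KCL at each unknown node (sum of currents leaving = 0; resistances in Ω):
  Node 1: (V_1 - 10)/1.6 + (V_1 - 0)/5100 + (V_1 - V_2)/3 = 0
  Node 2: (V_2 - V_1)/3 + (V_2 - V_3)/2400 = 0
  Node 3: (V_3 - V_2)/2400 + (V_3 - 0)/2.4 = 0
Collecting terms (coefficients in siemens):
  0.9585·V_1 - 0.3333·V_2 = 6.25
  0.3337·V_2 - 0.3333·V_1 - 0.0004167·V_3 = 0
  0.4171·V_3 - 0.0004167·V_2 = 0
Solving these 3 simultaneous equations (Gaussian elimination) gives:
  V_1 = 9.99 V, V_2 = 9.978 V, V_3 = 0.009968 V
The requested potential is V_3 = 0.009968 V.

Final answer: V_3 = 0.009968 V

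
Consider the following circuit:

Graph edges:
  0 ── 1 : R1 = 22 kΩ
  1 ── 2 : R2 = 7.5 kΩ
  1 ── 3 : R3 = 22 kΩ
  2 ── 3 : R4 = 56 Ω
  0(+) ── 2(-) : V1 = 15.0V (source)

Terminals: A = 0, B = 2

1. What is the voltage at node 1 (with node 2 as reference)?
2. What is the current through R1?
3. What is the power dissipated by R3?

Nodal analysis, taking node 2 as the 0 V reference.
Source V1 fixes V_0 = 15 V.
KCL at each unknown node (sum of currents leaving = 0; resistances in Ω):
  Node 1: (V_1 - 15)/22000 + (V_1 - 0)/7500 + (V_1 - V_3)/22000 = 0
  Node 3: (V_3 - V_1)/22000 + (V_3 - 0)/56 = 0
Collecting terms (coefficients in siemens):
  0.0002242·V_1 - 0.00004545·V_3 = 0.0006818
  0.0179·V_3 - 0.00004545·V_1 = 0
Determinant D = (0.0002242)(0.0179) - (-0.00004545)(-0.00004545) = 0.000004012
V_1 = [(0.0006818)(0.0179) - (-0.00004545)(0)]/D = 3.042 V
V_3 = [(0.0002242)(0) - (0.0006818)(-0.00004545)]/D = 0.007724 V
Part 1:
  Read off the nodal solution: V_1 = 3.042 V
Part 2:
  I_R1 = (V_0 - V_1)/R1 = (15 - 3.042)/22000 = 0.0005435 A
  Magnitude: I_R1 = 0.0005435 A
Part 3:
  I_R3 = (V_1 - V_3)/R3 = (3.042 - 0.007724)/22000 = 0.0001379 A
  P_R3 = I_R3² × R3 = (0.0001379)² × 22000 = 0.0004185 W

Final answers:
1. V_1 = 3.042 V
2. I_R1 = 0.0005435 A
3. P_R3 = 0.0004185 W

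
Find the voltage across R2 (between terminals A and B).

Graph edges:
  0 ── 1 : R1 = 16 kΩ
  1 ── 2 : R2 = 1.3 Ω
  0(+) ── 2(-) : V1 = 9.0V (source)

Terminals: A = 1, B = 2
R1 and R2 are in series across V1 (node 0 → node 1 → node 2), and the output A–B is taken across R2, so this is a voltage divider.
Series current: I = V1/(R1 + R2) = 9/(16000 + 1.3) = 9/16000 = 0.0005625 A
V_R2 = I × R2 = V1 × R2/(R1 + R2) = 9 × 1.3/16000 = 0.0007312 V

Final answer: 0.0007312 V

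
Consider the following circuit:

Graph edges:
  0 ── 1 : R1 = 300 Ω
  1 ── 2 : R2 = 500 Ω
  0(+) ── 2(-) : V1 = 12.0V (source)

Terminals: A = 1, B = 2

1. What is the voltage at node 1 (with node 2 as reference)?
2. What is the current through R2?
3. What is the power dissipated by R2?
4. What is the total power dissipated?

Nodal analysis, taking node 2 as the 0 V reference.
Source V1 fixes V_0 = 12 V.
KCL at each unknown node (sum of currents leaving = 0; resistances in Ω):
  Node 1: (V_1 - 12)/300 + (V_1 - 0)/500 = 0
Collecting terms: 0.005333 × V_1 = 0.04  =>  V_1 = 7.5 V
Part 1:
  Read off the nodal solution: V_1 = 7.5 V
Part 2:
  I_R2 = (V_1 - V_2)/R2 = (7.5 - 0)/500 = 0.015 A
  Magnitude: I_R2 = 0.015 A
Part 3:
  I_R2 = (V_1 - V_2)/R2 = (7.5 - 0)/500 = 0.015 A
  P_R2 = I_R2² × R2 = (0.015)² × 500 = 0.1125 W
Part 4:
  Power in each resistor, P = (ΔV)²/R:
    P_R1 = (12 - 7.5)²/300 = 0.0675 W
    P_R2 = (7.5 - 0)²/500 = 0.1125 W
  P_total = P_R1 + P_R2 = 0.18 W

Final answers:
1. V_1 = 7.5 V
2. I_R2 = 0.015 A
3. P_R2 = 0.1125 W
4. P_total = 0.18 W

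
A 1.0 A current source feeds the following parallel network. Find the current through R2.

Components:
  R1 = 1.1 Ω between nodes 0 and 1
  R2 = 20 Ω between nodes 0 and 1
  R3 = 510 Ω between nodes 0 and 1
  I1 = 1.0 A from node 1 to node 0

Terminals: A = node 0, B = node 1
All resistors sit directly between nodes 0 and 1, so they are in parallel and share one voltage V; the full source current 1 A splits among them.
1/R_par = 1/1.1 + 1/20 + 1/510 = 0.9611 S  =>  R_par = 1.041 Ω
V = I × R_par = 1 × 1.041 = 1.041 V
I_R2 = V/R2 = 1.041/20 = 0.05203 A

Final answer: 0.05203 A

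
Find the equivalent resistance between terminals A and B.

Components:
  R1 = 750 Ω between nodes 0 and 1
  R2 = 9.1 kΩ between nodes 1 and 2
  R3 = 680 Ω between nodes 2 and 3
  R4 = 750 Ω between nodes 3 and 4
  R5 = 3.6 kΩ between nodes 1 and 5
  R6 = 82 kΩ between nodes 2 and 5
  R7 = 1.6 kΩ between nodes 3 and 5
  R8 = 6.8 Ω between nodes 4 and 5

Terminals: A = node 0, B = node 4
The network is not a plain series/parallel combination. Inject a 1 A test current into terminal A (node 0) and return it from terminal B (node 4); then R_eq = V_A / (1 A).
Nodal analysis, taking node 4 as the 0 V reference.
Current source I_test pushes 1 A into node 0 and draws it out of node 4.
KCL at each unknown node (sum of currents leaving = 0; resistances in Ω):
  Node 0: (V_0 - V_1)/750 - 1 = 0
  Node 1: (V_1 - V_0)/750 + (V_1 - V_2)/9100 + (V_1 - V_5)/3600 = 0
  Node 2: (V_2 - V_1)/9100 + (V_2 - V_3)/680 + (V_2 - V_5)/82000 = 0
  Node 3: (V_3 - V_2)/680 + (V_3 - 0)/750 + (V_3 - V_5)/1600 = 0
  Node 5: (V_5 - V_1)/3600 + (V_5 - V_2)/82000 + (V_5 - V_3)/1600 + (V_5 - 0)/6.8 = 0
Collecting terms (coefficients in siemens):
  0.001333·V_0 - 0.001333·V_1 = 1
  0.001721·V_1 - 0.001333·V_0 - 0.0001099·V_2 - 0.0002778·V_5 = 0
  0.001593·V_2 - 0.0001099·V_1 - 0.001471·V_3 - 0.0000122·V_5 = 0
  0.003429·V_3 - 0.001471·V_2 - 0.000625·V_5 = 0
  0.148·V_5 - 0.0002778·V_1 - 0.0000122·V_2 - 0.000625·V_3 = 0
Solving these 5 simultaneous equations (Gaussian elimination) gives:
  V_0 = 3420 V, V_1 = 2670 V, V_2 = 306.7 V, V_3 = 132.6 V
  V_5 = 5.598 V
R_eq = V_0 / 1 A = 3420 Ω = 3.42 kΩ

Final answer: 3.42 kΩ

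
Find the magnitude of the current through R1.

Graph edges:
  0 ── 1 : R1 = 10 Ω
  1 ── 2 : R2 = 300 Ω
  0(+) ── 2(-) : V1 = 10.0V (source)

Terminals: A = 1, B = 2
Nodal analysis, taking node 2 as the 0 V reference.
Source V1 fixes V_0 = 10 V.
KCL at each unknown node (sum of currents leaving = 0; resistances in Ω):
  Node 1: (V_1 - 10)/10 + (V_1 - 0)/300 = 0
Collecting terms: 0.1033 × V_1 = 1  =>  V_1 = 9.677 V
I_R1 = (V_0 - V_1)/R1 = (10 - 9.677)/10 = 0.03226 A
|I_R1| = 0.03226 A

Final answer: |I_R1| = 0.03226 A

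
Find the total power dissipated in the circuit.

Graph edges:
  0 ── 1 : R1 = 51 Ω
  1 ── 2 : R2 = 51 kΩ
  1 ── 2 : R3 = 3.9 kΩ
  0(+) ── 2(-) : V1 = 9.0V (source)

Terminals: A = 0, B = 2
Nodal analysis, taking node 2 as the 0 V reference.
Source V1 fixes V_0 = 9 V.
KCL at each unknown node (sum of currents leaving = 0; resistances in Ω):
  Node 1: (V_1 - 9)/51 + (V_1 - 0)/51000 + (V_1 - 0)/3900 = 0
Collecting terms: 0.01988 × V_1 = 0.1765  =>  V_1 = 8.875 V
Power in each resistor, P = (ΔV)²/R:
  P_R1 = (9 - 8.875)²/51 = 0.000306 W
  P_R2 = (8.875 - 0)²/51000 = 0.001544 W
  P_R3 = (8.875 - 0)²/3900 = 0.0202 W
P_total = P_R1 + P_R2 + P_R3 = 0.02205 W

Final answer: 0.02205 W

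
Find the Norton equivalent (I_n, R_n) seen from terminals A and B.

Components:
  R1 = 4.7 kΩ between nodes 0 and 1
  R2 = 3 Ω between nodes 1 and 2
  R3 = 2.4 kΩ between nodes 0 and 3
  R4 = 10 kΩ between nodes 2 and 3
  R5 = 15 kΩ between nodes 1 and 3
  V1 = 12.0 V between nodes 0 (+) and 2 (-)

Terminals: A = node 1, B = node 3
Find the Thévenin equivalent first; then I_n = V_th/R_th and R_n = R_th.
Step 1 — V_th is the open-circuit voltage V_A - V_B (nothing connected across the terminals).
Nodal analysis, taking node 2 as the 0 V reference.
Source V1 fixes V_0 = 12 V.
KCL at each unknown node (sum of currents leaving = 0; resistances in Ω):
  Node 1: (V_1 - 12)/4700 + (V_1 - 0)/3 + (V_1 - V_3)/15000 = 0
  Node 3: (V_3 - 12)/2400 + (V_3 - 0)/10000 + (V_3 - V_1)/15000 = 0
Collecting terms (coefficients in siemens):
  0.3336·V_1 - 0.00006667·V_3 = 0.002553
  0.0005833·V_3 - 0.00006667·V_1 = 0.005
Determinant D = (0.3336)(0.0005833) - (-0.00006667)(-0.00006667) = 0.0001946
V_1 = [(0.002553)(0.0005833) - (-0.00006667)(0.005)]/D = 0.009366 V
V_3 = [(0.3336)(0.005) - (0.002553)(-0.00006667)]/D = 8.572 V
V_th = V_1 - V_3 = 0.009366 - 8.572 = -8.563 V
Step 2 — R_th: zero the source — replace V1 by a short circuit (node 2 merges into node 0) — and find the resistance seen between A (node 1) and B (node 3).
Reduce the network between node 1 (A) and node 3 (B) by series/parallel combination:
  Rp1 = R1 ‖ R2 (parallel, both between nodes 0 and 1) = 1/(1/4700 + 1/3) = 2.998 Ω
  Rp2 = R3 ‖ R4 (parallel, both between nodes 0 and 3) = 1/(1/2400 + 1/10000) = 1935 Ω
  Rs1 = Rp1 + Rp2 (series, joined only at node 0) = 2.998 + 1935 = 1938 Ω
  Rp3 = R5 ‖ Rs1 (parallel, both between nodes 1 and 3) = 1/(1/15000 + 1/1938) = 1717 Ω
R_th = 1.717 kΩ
I_n = V_th/R_th = -8.563/1717 = -0.004988 A, and R_n = R_th = 1.717 kΩ

Final answer: I_n = -0.004988 A, R_n = 1.717 kΩ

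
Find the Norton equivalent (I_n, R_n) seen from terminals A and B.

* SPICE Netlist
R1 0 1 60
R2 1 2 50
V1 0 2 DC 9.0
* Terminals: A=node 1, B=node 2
Find the Thévenin equivalent first; then I_n = V_th/R_th and R_n = R_th.
Step 1 — V_th is the open-circuit voltage V_A - V_B (nothing connected across the terminals).
Nodal analysis, taking node 2 as the 0 V reference.
Source V1 fixes V_0 = 9 V.
KCL at each unknown node (sum of currents leaving = 0; resistances in Ω):
  Node 1: (V_1 - 9)/60 + (V_1 - 0)/50 = 0
Collecting terms: 0.03667 × V_1 = 0.15  =>  V_1 = 4.091 V
V_th = V_1 - V_2 = 4.091 - 0 = 4.091 V
Step 2 — R_th: zero the source — replace V1 by a short circuit (node 2 merges into node 0) — and find the resistance seen between A (node 1) and B (node 0).
Reduce the network between node 1 (A) and node 0 (B) by series/parallel combination:
  Rp1 = R1 ‖ R2 (parallel, both between nodes 0 and 1) = 1/(1/60 + 1/50) = 27.27 Ω
R_th = 27.27 Ω
I_n = V_th/R_th = 4.091/27.27 = 0.15 A, and R_n = R_th = 27.27 Ω

Final answer: I_n = 0.15 A, R_n = 27.27 Ω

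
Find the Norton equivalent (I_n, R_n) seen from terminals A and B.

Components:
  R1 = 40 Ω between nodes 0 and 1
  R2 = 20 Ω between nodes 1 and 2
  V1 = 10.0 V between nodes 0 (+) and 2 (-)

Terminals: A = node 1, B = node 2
Find the Thévenin equivalent first; then I_n = V_th/R_th and R_n = R_th.
Step 1 — V_th is the open-circuit voltage V_A - V_B (nothing connected across the terminals).
Nodal analysis, taking node 2 as the 0 V reference.
Source V1 fixes V_0 = 10 V.
KCL at each unknown node (sum of currents leaving = 0; resistances in Ω):
  Node 1: (V_1 - 10)/40 + (V_1 - 0)/20 = 0
Collecting terms: 0.075 × V_1 = 0.25  =>  V_1 = 3.333 V
V_th = V_1 - V_2 = 3.333 - 0 = 3.333 V
Step 2 — R_th: zero the source — replace V1 by a short circuit (node 2 merges into node 0) — and find the resistance seen between A (node 1) and B (node 0).
Reduce the network between node 1 (A) and node 0 (B) by series/parallel combination:
  Rp1 = R1 ‖ R2 (parallel, both between nodes 0 and 1) = 1/(1/40 + 1/20) = 13.33 Ω
R_th = 13.33 Ω
I_n = V_th/R_th = 3.333/13.33 = 0.25 A, and R_n = R_th = 13.33 Ω

Final answer: I_n = 0.25 A, R_n = 13.33 Ω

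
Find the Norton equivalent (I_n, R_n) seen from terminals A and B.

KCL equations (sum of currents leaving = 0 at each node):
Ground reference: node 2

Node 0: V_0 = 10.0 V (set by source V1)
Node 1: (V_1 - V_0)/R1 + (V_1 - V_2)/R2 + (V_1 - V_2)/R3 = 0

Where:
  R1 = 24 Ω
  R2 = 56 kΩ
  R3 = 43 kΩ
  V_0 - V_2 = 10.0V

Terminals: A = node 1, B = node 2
Find the Thévenin equivalent first; then I_n = V_th/R_th and R_n = R_th.
Step 1 — V_th is the open-circuit voltage V_A - V_B (nothing connected across the terminals).
Nodal analysis, taking node 2 as the 0 V reference.
Source V1 fixes V_0 = 10 V.
KCL at each unknown node (sum of currents leaving = 0; resistances in Ω):
  Node 1: (V_1 - 10)/24 + (V_1 - 0)/56000 + (V_1 - 0)/43000 = 0
Collecting terms: 0.04171 × V_1 = 0.4167  =>  V_1 = 9.99 V
V_th = V_1 - V_2 = 9.99 - 0 = 9.99 V
Step 2 — R_th: zero the source — replace V1 by a short circuit (node 2 merges into node 0) — and find the resistance seen between A (node 1) and B (node 0).
Reduce the network between node 1 (A) and node 0 (B) by series/parallel combination:
  Rp1 = R1 ‖ R2 ‖ R3 (parallel, all between nodes 0 and 1) = 1/(1/24 + 1/56000 + 1/43000) = 23.98 Ω
R_th = 23.98 Ω
I_n = V_th/R_th = 9.99/23.98 = 0.4167 A, and R_n = R_th = 23.98 Ω

Final answer: I_n = 0.4167 A, R_n = 23.98 Ω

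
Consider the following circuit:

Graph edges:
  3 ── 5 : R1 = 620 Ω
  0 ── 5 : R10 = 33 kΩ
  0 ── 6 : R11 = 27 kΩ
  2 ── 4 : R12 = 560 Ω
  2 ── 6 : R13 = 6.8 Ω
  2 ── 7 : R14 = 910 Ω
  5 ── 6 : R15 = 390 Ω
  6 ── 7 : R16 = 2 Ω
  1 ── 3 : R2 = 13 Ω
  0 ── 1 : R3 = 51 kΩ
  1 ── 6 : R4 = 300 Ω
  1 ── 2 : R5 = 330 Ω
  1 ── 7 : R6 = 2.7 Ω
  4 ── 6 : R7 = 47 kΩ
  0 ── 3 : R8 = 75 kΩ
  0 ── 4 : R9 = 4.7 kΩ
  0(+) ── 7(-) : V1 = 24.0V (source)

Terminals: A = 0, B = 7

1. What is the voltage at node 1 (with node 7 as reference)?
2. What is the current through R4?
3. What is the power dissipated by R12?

Nodal analysis, taking node 7 as the 0 V reference.
Source V1 fixes V_0 = 24 V.
KCL at each unknown node (sum of currents leaving = 0; resistances in Ω):
  Node 1: (V_1 - V_3)/13 + (V_1 - 24)/51000 + (V_1 - V_6)/300 + (V_1 - V_2)/330 + (V_1 - 0)/2.7 = 0
  Node 2: (V_2 - V_1)/330 + (V_2 - V_4)/560 + (V_2 - V_6)/6.8 + (V_2 - 0)/910 = 0
  Node 3: (V_3 - V_5)/620 + (V_3 - V_1)/13 + (V_3 - 24)/75000 = 0
  Node 4: (V_4 - V_6)/47000 + (V_4 - 24)/4700 + (V_4 - V_2)/560 = 0
  Node 5: (V_5 - V_3)/620 + (V_5 - 24)/33000 + (V_5 - V_6)/390 = 0
  Node 6: (V_6 - V_1)/300 + (V_6 - V_4)/47000 + (V_6 - 24)/27000 + (V_6 - V_2)/6.8 + (V_6 - V_5)/390 + (V_6 - 0)/2 = 0
Collecting terms (coefficients in siemens):
  0.4537·V_1 - 0.00303·V_2 - 0.07692·V_3 - 0.003333·V_6 = 0.0004706
  0.153·V_2 - 0.00303·V_1 - 0.001786·V_4 - 0.1471·V_6 = 0
  0.07855·V_3 - 0.07692·V_1 - 0.001613·V_5 = 0.00032
  0.00202·V_4 - 0.001786·V_2 - 0.00002128·V_6 = 0.005106
  0.004207·V_5 - 0.001613·V_3 - 0.002564·V_6 = 0.0007273
  0.653·V_6 - 0.003333·V_1 - 0.1471·V_2 - 0.00002128·V_4 - 0.002564·V_5 = 0.0008889
Solving these 6 simultaneous equations (Gaussian elimination) gives:
  V_1 = 0.003269 V, V_2 = 0.04097 V, V_3 = 0.01105 V, V_4 = 2.565 V
  V_5 = 0.1841 V, V_6 = 0.01141 V
Part 1:
  Read off the nodal solution: V_1 = 0.003269 V
Part 2:
  I_R4 = (V_1 - V_6)/R4 = (0.003269 - 0.01141)/300 = -0.00002714 A
  Magnitude: I_R4 = 0.00002714 A
Part 3:
  I_R12 = (V_2 - V_4)/R12 = (0.04097 - 2.565)/560 = -0.004506 A
  P_R12 = I_R12² × R12 = (-0.004506)² × 560 = 0.01137 W

Final answers:
1. V_1 = 0.003269 V
2. I_R4 = 2.714e-05 A
3. P_R12 = 0.01137 W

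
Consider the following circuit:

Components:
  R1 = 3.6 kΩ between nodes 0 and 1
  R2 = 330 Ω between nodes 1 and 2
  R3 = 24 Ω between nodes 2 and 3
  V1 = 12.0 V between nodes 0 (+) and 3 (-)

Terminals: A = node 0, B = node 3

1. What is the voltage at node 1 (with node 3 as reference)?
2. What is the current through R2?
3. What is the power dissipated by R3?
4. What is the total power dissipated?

Nodal analysis, taking node 3 as the 0 V reference.
Source V1 fixes V_0 = 12 V.
KCL at each unknown node (sum of currents leaving = 0; resistances in Ω):
  Node 1: (V_1 - 12)/3600 + (V_1 - V_2)/330 = 0
  Node 2: (V_2 - V_1)/330 + (V_2 - 0)/24 = 0
Collecting terms (coefficients in siemens):
  0.003308·V_1 - 0.00303·V_2 = 0.003333
  0.0447·V_2 - 0.00303·V_1 = 0
Determinant D = (0.003308)(0.0447) - (-0.00303)(-0.00303) = 0.0001387
V_1 = [(0.003333)(0.0447) - (-0.00303)(0)]/D = 1.074 V
V_2 = [(0.003308)(0) - (0.003333)(-0.00303)]/D = 0.07284 V
Part 1:
  Read off the nodal solution: V_1 = 1.074 V
Part 2:
  I_R2 = (V_1 - V_2)/R2 = (1.074 - 0.07284)/330 = 0.003035 A
  Magnitude: I_R2 = 0.003035 A
Part 3:
  I_R3 = (V_2 - V_3)/R3 = (0.07284 - 0)/24 = 0.003035 A
  P_R3 = I_R3² × R3 = (0.003035)² × 24 = 0.0002211 W
Part 4:
  Power in each resistor, P = (ΔV)²/R:
    P_R1 = (12 - 1.074)²/3600 = 0.03316 W
    P_R2 = (1.074 - 0.07284)²/330 = 0.00304 W
    P_R3 = (0.07284 - 0)²/24 = 0.0002211 W
  P_total = P_R1 + P_R2 + P_R3 = 0.03642 W

Final answers:
1. V_1 = 1.074 V
2. I_R2 = 0.003035 A
3. P_R3 = 0.0002211 W
4. P_total = 0.03642 W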